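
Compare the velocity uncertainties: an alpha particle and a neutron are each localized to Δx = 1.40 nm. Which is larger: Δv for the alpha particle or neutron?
The neutron has the larger minimum velocity uncertainty, by a ratio of 4.0.

For both particles, Δp_min = ℏ/(2Δx) = 3.766e-26 kg·m/s (same for both).

The velocity uncertainty is Δv = Δp/m:
- alpha particle: Δv = 3.766e-26 / 6.645e-27 = 5.668e+00 m/s = 5.668 m/s
- neutron: Δv = 3.766e-26 / 1.675e-27 = 2.249e+01 m/s = 22.487 m/s

Ratio: 2.249e+01 / 5.668e+00 = 4.0

The lighter particle has larger velocity uncertainty because Δv ∝ 1/m.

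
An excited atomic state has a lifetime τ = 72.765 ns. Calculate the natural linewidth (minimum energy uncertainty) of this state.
4.523 neV

Using the energy-time uncertainty principle:
ΔEΔt ≥ ℏ/2

The lifetime τ represents the time uncertainty Δt.
The natural linewidth (minimum energy uncertainty) is:

ΔE = ℏ/(2τ)
ΔE = (1.055e-34 J·s) / (2 × 7.277e-08 s)
ΔE = 7.246e-28 J = 4.523 neV

This natural linewidth limits the precision of spectroscopic measurements.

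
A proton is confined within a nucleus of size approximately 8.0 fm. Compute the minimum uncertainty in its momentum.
6.591 × 10^-21 kg·m/s

Using the Heisenberg uncertainty principle:
ΔxΔp ≥ ℏ/2

With Δx ≈ L = 8.000e-15 m (the confinement size):
Δp_min = ℏ/(2Δx)
Δp_min = (1.055e-34 J·s) / (2 × 8.000e-15 m)
Δp_min = 6.591e-21 kg·m/s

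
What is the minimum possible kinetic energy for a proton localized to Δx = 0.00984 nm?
53.575 meV

Localizing a particle requires giving it sufficient momentum uncertainty:

1. From uncertainty principle: Δp ≥ ℏ/(2Δx)
   Δp_min = (1.055e-34 J·s) / (2 × 9.840e-12 m)
   Δp_min = 5.359e-24 kg·m/s

2. This momentum uncertainty corresponds to kinetic energy:
   KE ≈ (Δp)²/(2m) = (5.359e-24)²/(2 × 1.673e-27 kg)
   KE = 8.584e-21 J = 53.575 meV

Tighter localization requires more energy.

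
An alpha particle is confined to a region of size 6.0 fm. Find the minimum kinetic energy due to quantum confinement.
36.272 keV

Using the uncertainty principle:

1. Position uncertainty: Δx ≈ 6.000e-15 m
2. Minimum momentum uncertainty: Δp = ℏ/(2Δx) = 8.788e-21 kg·m/s
3. Minimum kinetic energy:
   KE = (Δp)²/(2m) = (8.788e-21)²/(2 × 6.645e-27 kg)
   KE = 5.811e-15 J = 36.272 keV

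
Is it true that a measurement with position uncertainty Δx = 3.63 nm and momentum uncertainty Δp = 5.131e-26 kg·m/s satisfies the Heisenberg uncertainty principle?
Yes, it satisfies the uncertainty principle.

Calculate the product ΔxΔp:
ΔxΔp = (3.630e-09 m) × (5.131e-26 kg·m/s)
ΔxΔp = 1.863e-34 J·s

Compare to the minimum allowed value ℏ/2:
ℏ/2 = 5.273e-35 J·s

Since ΔxΔp = 1.863e-34 J·s ≥ 5.273e-35 J·s = ℏ/2,
the measurement satisfies the uncertainty principle.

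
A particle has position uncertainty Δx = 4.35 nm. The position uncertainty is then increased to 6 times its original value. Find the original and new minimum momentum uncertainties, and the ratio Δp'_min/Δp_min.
Original Δp_min = 1.212 × 10^-26 kg·m/s; new Δp'_min = 2.020 × 10^-27 kg·m/s; ratio Δp'_min/Δp_min = 1/6.

From the uncertainty principle ΔxΔp ≥ ℏ/2, the minimum momentum uncertainty is Δp_min = ℏ/(2Δx).

Original (Δx = 4.35 nm = 4.350e-09 m):
Δp_min = (1.055e-34 J·s)/(2 × 4.350e-09 m) = 1.212e-26 kg·m/s

When Δx → 6Δx:
Δp'_min = ℏ/(2 × 6Δx) = (1/6) × ℏ/(2Δx) = (1/6) × Δp_min
Δp'_min = 1/6 × 1.212e-26 kg·m/s = 2.020e-27 kg·m/s

Since Δp_min ∝ 1/Δx, when Δx is increased to 6 times its original value, Δp_min decreases to 1/6 of its original value.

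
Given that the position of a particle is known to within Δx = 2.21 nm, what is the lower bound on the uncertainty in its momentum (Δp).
2.386 × 10^-26 kg·m/s

Using the Heisenberg uncertainty principle:
ΔxΔp ≥ ℏ/2

The minimum uncertainty in momentum is:
Δp_min = ℏ/(2Δx)
Δp_min = (1.055e-34 J·s) / (2 × 2.210e-09 m)
Δp_min = 2.386e-26 kg·m/s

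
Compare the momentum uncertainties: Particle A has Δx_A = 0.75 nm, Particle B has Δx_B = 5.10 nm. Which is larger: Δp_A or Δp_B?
Particle A has the larger minimum momentum uncertainty, by a factor of 6.80.

For each particle, the minimum momentum uncertainty is Δp_min = ℏ/(2Δx):

Particle A: Δp_A = ℏ/(2×7.500e-10 m) = 7.030e-26 kg·m/s
Particle B: Δp_B = ℏ/(2×5.100e-09 m) = 1.034e-26 kg·m/s

Ratio: Δp_A/Δp_B = 6.80

Since Δp_min ∝ 1/Δx, the particle with smaller position uncertainty (A) has larger momentum uncertainty.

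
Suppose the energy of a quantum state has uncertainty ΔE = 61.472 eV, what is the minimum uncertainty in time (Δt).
5.354 as

Using the energy-time uncertainty principle:
ΔEΔt ≥ ℏ/2

The minimum uncertainty in time is:
Δt_min = ℏ/(2ΔE)
Δt_min = (1.055e-34 J·s) / (2 × 9.849e-18 J)
Δt_min = 5.354e-18 s = 5.354 as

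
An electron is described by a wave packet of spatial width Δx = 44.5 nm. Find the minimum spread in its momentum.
1.185 × 10^-27 kg·m/s

For a wave packet, the spatial width Δx and momentum spread Δp are related by the uncertainty principle:
ΔxΔp ≥ ℏ/2

The minimum momentum spread is:
Δp_min = ℏ/(2Δx)
Δp_min = (1.055e-34 J·s) / (2 × 4.450e-08 m)
Δp_min = 1.185e-27 kg·m/s

A wave packet cannot have both a well-defined position and well-defined momentum.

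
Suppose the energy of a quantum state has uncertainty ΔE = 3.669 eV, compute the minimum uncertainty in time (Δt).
89.699 as

Using the energy-time uncertainty principle:
ΔEΔt ≥ ℏ/2

The minimum uncertainty in time is:
Δt_min = ℏ/(2ΔE)
Δt_min = (1.055e-34 J·s) / (2 × 5.878e-19 J)
Δt_min = 8.970e-17 s = 89.699 as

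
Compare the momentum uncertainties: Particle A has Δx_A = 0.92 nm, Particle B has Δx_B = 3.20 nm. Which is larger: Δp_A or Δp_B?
Particle A has the larger minimum momentum uncertainty, by a factor of 3.48.

For each particle, the minimum momentum uncertainty is Δp_min = ℏ/(2Δx):

Particle A: Δp_A = ℏ/(2×9.200e-10 m) = 5.731e-26 kg·m/s
Particle B: Δp_B = ℏ/(2×3.200e-09 m) = 1.648e-26 kg·m/s

Ratio: Δp_A/Δp_B = 3.48

Since Δp_min ∝ 1/Δx, the particle with smaller position uncertainty (A) has larger momentum uncertainty.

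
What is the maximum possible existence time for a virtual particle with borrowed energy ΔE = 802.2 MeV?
4.103 × 10^-25 s

Using the energy-time uncertainty principle:
ΔEΔt ≥ ℏ/2

For a virtual particle borrowing energy ΔE, the maximum lifetime is:
Δt_max = ℏ/(2ΔE)

Converting energy:
ΔE = 802.2 MeV = 1.285e-10 J

Δt_max = (1.055e-34 J·s) / (2 × 1.285e-10 J)
Δt_max = 4.103e-25 s = 4.103 × 10^-25 s

Virtual particles with higher borrowed energy exist for shorter times.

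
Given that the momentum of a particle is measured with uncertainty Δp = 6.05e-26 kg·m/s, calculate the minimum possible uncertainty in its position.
871.547 pm

Using the Heisenberg uncertainty principle:
ΔxΔp ≥ ℏ/2

The minimum uncertainty in position is:
Δx_min = ℏ/(2Δp)
Δx_min = (1.055e-34 J·s) / (2 × 6.050e-26 kg·m/s)
Δx_min = 8.715e-10 m = 871.547 pm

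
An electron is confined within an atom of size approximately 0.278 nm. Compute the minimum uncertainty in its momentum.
1.897 × 10^-25 kg·m/s

Using the Heisenberg uncertainty principle:
ΔxΔp ≥ ℏ/2

With Δx ≈ L = 2.780e-10 m (the confinement size):
Δp_min = ℏ/(2Δx)
Δp_min = (1.055e-34 J·s) / (2 × 2.780e-10 m)
Δp_min = 1.897e-25 kg·m/s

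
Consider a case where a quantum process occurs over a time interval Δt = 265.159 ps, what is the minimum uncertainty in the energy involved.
1.241 μeV

Using the energy-time uncertainty principle:
ΔEΔt ≥ ℏ/2

The minimum uncertainty in energy is:
ΔE_min = ℏ/(2Δt)
ΔE_min = (1.055e-34 J·s) / (2 × 2.652e-10 s)
ΔE_min = 1.989e-25 J = 1.241 μeV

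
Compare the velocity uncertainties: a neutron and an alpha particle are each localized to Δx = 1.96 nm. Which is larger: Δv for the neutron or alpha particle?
The neutron has the larger minimum velocity uncertainty, by a ratio of 4.0.

For both particles, Δp_min = ℏ/(2Δx) = 2.690e-26 kg·m/s (same for both).

The velocity uncertainty is Δv = Δp/m:
- neutron: Δv = 2.690e-26 / 1.675e-27 = 1.606e+01 m/s = 16.062 m/s
- alpha particle: Δv = 2.690e-26 / 6.645e-27 = 4.049e+00 m/s = 4.049 m/s

Ratio: 1.606e+01 / 4.049e+00 = 4.0

The lighter particle has larger velocity uncertainty because Δv ∝ 1/m.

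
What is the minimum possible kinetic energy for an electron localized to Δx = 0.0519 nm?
3.536 eV

Localizing a particle requires giving it sufficient momentum uncertainty:

1. From uncertainty principle: Δp ≥ ℏ/(2Δx)
   Δp_min = (1.055e-34 J·s) / (2 × 5.190e-11 m)
   Δp_min = 1.016e-24 kg·m/s

2. This momentum uncertainty corresponds to kinetic energy:
   KE ≈ (Δp)²/(2m) = (1.016e-24)²/(2 × 9.109e-31 kg)
   KE = 5.666e-19 J = 3.536 eV

Tighter localization requires more energy.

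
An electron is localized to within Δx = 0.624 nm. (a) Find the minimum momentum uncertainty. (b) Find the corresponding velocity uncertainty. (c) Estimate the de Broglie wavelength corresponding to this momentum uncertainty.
(a) Δp_min = 8.450 × 10^-26 kg·m/s
(b) Δv_min = 92.763 km/s
(c) λ_dB = 7.841 nm

Step-by-step:

(a) From the uncertainty principle:
Δp_min = ℏ/(2Δx) = (1.055e-34 J·s)/(2 × 6.240e-10 m) = 8.450e-26 kg·m/s

(b) The velocity uncertainty:
Δv = Δp/m = (8.450e-26 kg·m/s)/(9.109e-31 kg) = 9.276e+04 m/s = 92.763 km/s

(c) The de Broglie wavelength for this momentum:
λ = h/p = (6.626e-34 J·s)/(8.450e-26 kg·m/s) = 7.841e-09 m = 7.841 nm

Note: The de Broglie wavelength is comparable to the localization size, as expected from wave-particle duality.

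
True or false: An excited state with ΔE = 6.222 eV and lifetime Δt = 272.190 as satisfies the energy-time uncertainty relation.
Yes, it satisfies the uncertainty relation.

Calculate the product ΔEΔt:
ΔE = 6.222 eV = 9.969e-19 J
ΔEΔt = (9.969e-19 J) × (2.722e-16 s)
ΔEΔt = 2.713e-34 J·s

Compare to the minimum allowed value ℏ/2:
ℏ/2 = 5.273e-35 J·s

Since ΔEΔt = 2.713e-34 J·s ≥ 5.273e-35 J·s = ℏ/2,
this satisfies the uncertainty relation.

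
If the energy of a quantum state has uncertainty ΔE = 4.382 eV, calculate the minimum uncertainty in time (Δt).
75.104 as

Using the energy-time uncertainty principle:
ΔEΔt ≥ ℏ/2

The minimum uncertainty in time is:
Δt_min = ℏ/(2ΔE)
Δt_min = (1.055e-34 J·s) / (2 × 7.021e-19 J)
Δt_min = 7.510e-17 s = 75.104 as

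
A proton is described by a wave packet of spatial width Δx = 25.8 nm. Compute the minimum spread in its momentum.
2.044 × 10^-27 kg·m/s

For a wave packet, the spatial width Δx and momentum spread Δp are related by the uncertainty principle:
ΔxΔp ≥ ℏ/2

The minimum momentum spread is:
Δp_min = ℏ/(2Δx)
Δp_min = (1.055e-34 J·s) / (2 × 2.580e-08 m)
Δp_min = 2.044e-27 kg·m/s

A wave packet cannot have both a well-defined position and well-defined momentum.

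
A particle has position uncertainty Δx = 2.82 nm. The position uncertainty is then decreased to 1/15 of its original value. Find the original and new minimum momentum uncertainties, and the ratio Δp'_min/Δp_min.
Original Δp_min = 1.870 × 10^-26 kg·m/s; new Δp'_min = 2.805 × 10^-25 kg·m/s; ratio Δp'_min/Δp_min = 15.

From the uncertainty principle ΔxΔp ≥ ℏ/2, the minimum momentum uncertainty is Δp_min = ℏ/(2Δx).

Original (Δx = 2.82 nm = 2.820e-09 m):
Δp_min = (1.055e-34 J·s)/(2 × 2.820e-09 m) = 1.870e-26 kg·m/s

When Δx → (1/15)Δx:
Δp'_min = ℏ/(2 × (1/15)Δx) = 15 × ℏ/(2Δx) = 15 × Δp_min
Δp'_min = 15 × 1.870e-26 kg·m/s = 2.805e-25 kg·m/s

Since Δp_min ∝ 1/Δx, when Δx is decreased to 1/15 of its original value, Δp_min increases to 15 times its original value.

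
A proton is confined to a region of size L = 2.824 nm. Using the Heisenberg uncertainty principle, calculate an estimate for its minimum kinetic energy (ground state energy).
650.466 neV

Using the uncertainty principle to estimate ground state energy:

1. The position uncertainty is approximately the confinement size:
   Δx ≈ L = 2.824e-09 m

2. From ΔxΔp ≥ ℏ/2, the minimum momentum uncertainty is:
   Δp ≈ ℏ/(2L) = 1.867e-26 kg·m/s

3. The kinetic energy is approximately:
   KE ≈ (Δp)²/(2m) = (1.867e-26)²/(2 × 1.673e-27 kg)
   KE ≈ 1.042e-25 J = 650.466 neV

This is an order-of-magnitude estimate of the ground state energy.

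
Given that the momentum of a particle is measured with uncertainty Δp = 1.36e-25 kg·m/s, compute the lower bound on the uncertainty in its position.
387.710 pm

Using the Heisenberg uncertainty principle:
ΔxΔp ≥ ℏ/2

The minimum uncertainty in position is:
Δx_min = ℏ/(2Δp)
Δx_min = (1.055e-34 J·s) / (2 × 1.360e-25 kg·m/s)
Δx_min = 3.877e-10 m = 387.710 pm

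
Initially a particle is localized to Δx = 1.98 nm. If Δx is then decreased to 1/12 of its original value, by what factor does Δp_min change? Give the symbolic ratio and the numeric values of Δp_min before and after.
Original Δp_min = 2.663 × 10^-26 kg·m/s; new Δp'_min = 3.196 × 10^-25 kg·m/s; ratio Δp'_min/Δp_min = 12.

From the uncertainty principle ΔxΔp ≥ ℏ/2, the minimum momentum uncertainty is Δp_min = ℏ/(2Δx).

Original (Δx = 1.98 nm = 1.980e-09 m):
Δp_min = (1.055e-34 J·s)/(2 × 1.980e-09 m) = 2.663e-26 kg·m/s

When Δx → (1/12)Δx:
Δp'_min = ℏ/(2 × (1/12)Δx) = 12 × ℏ/(2Δx) = 12 × Δp_min
Δp'_min = 12 × 2.663e-26 kg·m/s = 3.196e-25 kg·m/s

Since Δp_min ∝ 1/Δx, when Δx is decreased to 1/12 of its original value, Δp_min increases to 12 times its original value.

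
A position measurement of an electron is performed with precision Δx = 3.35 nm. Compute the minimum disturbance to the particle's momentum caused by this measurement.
1.574 × 10^-26 kg·m/s

The uncertainty principle implies that measuring position disturbs momentum:
ΔxΔp ≥ ℏ/2

When we measure position with precision Δx, we necessarily introduce a momentum uncertainty:
Δp ≥ ℏ/(2Δx)
Δp_min = (1.055e-34 J·s) / (2 × 3.350e-09 m)
Δp_min = 1.574e-26 kg·m/s

The more precisely we measure position, the greater the momentum disturbance.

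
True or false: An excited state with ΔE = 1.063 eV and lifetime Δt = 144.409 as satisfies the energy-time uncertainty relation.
No, it violates the uncertainty relation.

Calculate the product ΔEΔt:
ΔE = 1.063 eV = 1.703e-19 J
ΔEΔt = (1.703e-19 J) × (1.444e-16 s)
ΔEΔt = 2.459e-35 J·s

Compare to the minimum allowed value ℏ/2:
ℏ/2 = 5.273e-35 J·s

Since ΔEΔt = 2.459e-35 J·s < 5.273e-35 J·s = ℏ/2,
this violates the uncertainty relation.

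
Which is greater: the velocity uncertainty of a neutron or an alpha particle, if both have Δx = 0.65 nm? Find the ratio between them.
The neutron has the larger minimum velocity uncertainty, by a ratio of 4.0.

For both particles, Δp_min = ℏ/(2Δx) = 8.112e-26 kg·m/s (same for both).

The velocity uncertainty is Δv = Δp/m:
- neutron: Δv = 8.112e-26 / 1.675e-27 = 4.843e+01 m/s = 48.432 m/s
- alpha particle: Δv = 8.112e-26 / 6.645e-27 = 1.221e+01 m/s = 12.208 m/s

Ratio: 4.843e+01 / 1.221e+01 = 4.0

The lighter particle has larger velocity uncertainty because Δv ∝ 1/m.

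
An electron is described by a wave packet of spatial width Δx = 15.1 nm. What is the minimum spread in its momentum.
3.492 × 10^-27 kg·m/s

For a wave packet, the spatial width Δx and momentum spread Δp are related by the uncertainty principle:
ΔxΔp ≥ ℏ/2

The minimum momentum spread is:
Δp_min = ℏ/(2Δx)
Δp_min = (1.055e-34 J·s) / (2 × 1.510e-08 m)
Δp_min = 3.492e-27 kg·m/s

A wave packet cannot have both a well-defined position and well-defined momentum.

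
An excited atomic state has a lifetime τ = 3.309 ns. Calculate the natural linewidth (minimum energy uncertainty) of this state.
99.458 neV

Using the energy-time uncertainty principle:
ΔEΔt ≥ ℏ/2

The lifetime τ represents the time uncertainty Δt.
The natural linewidth (minimum energy uncertainty) is:

ΔE = ℏ/(2τ)
ΔE = (1.055e-34 J·s) / (2 × 3.309e-09 s)
ΔE = 1.593e-26 J = 99.458 neV

This natural linewidth limits the precision of spectroscopic measurements.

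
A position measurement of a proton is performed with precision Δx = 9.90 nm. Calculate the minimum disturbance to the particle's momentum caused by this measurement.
5.326 × 10^-27 kg·m/s

The uncertainty principle implies that measuring position disturbs momentum:
ΔxΔp ≥ ℏ/2

When we measure position with precision Δx, we necessarily introduce a momentum uncertainty:
Δp ≥ ℏ/(2Δx)
Δp_min = (1.055e-34 J·s) / (2 × 9.900e-09 m)
Δp_min = 5.326e-27 kg·m/s

The more precisely we measure position, the greater the momentum disturbance.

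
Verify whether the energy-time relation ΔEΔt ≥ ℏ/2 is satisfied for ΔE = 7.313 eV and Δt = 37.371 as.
No, it violates the uncertainty relation.

Calculate the product ΔEΔt:
ΔE = 7.313 eV = 1.172e-18 J
ΔEΔt = (1.172e-18 J) × (3.737e-17 s)
ΔEΔt = 4.379e-35 J·s

Compare to the minimum allowed value ℏ/2:
ℏ/2 = 5.273e-35 J·s

Since ΔEΔt = 4.379e-35 J·s < 5.273e-35 J·s = ℏ/2,
this violates the uncertainty relation.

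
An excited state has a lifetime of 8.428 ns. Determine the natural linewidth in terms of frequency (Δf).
9.442 MHz

Using the energy-time uncertainty principle and E = hf:
ΔEΔt ≥ ℏ/2
hΔf·Δt ≥ ℏ/2

The minimum frequency uncertainty is:
Δf = ℏ/(2hτ) = 1/(4πτ)
Δf = 1/(4π × 8.428e-09 s)
Δf = 9.442e+06 Hz = 9.442 MHz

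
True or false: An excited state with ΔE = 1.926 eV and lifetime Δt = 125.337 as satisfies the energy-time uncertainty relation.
No, it violates the uncertainty relation.

Calculate the product ΔEΔt:
ΔE = 1.926 eV = 3.086e-19 J
ΔEΔt = (3.086e-19 J) × (1.253e-16 s)
ΔEΔt = 3.868e-35 J·s

Compare to the minimum allowed value ℏ/2:
ℏ/2 = 5.273e-35 J·s

Since ΔEΔt = 3.868e-35 J·s < 5.273e-35 J·s = ℏ/2,
this violates the uncertainty relation.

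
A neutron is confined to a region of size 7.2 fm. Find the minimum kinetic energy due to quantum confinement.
99.929 keV

Using the uncertainty principle:

1. Position uncertainty: Δx ≈ 7.200e-15 m
2. Minimum momentum uncertainty: Δp = ℏ/(2Δx) = 7.323e-21 kg·m/s
3. Minimum kinetic energy:
   KE = (Δp)²/(2m) = (7.323e-21)²/(2 × 1.675e-27 kg)
   KE = 1.601e-14 J = 99.929 keV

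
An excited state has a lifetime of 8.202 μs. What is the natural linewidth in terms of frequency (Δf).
9.702 kHz

Using the energy-time uncertainty principle and E = hf:
ΔEΔt ≥ ℏ/2
hΔf·Δt ≥ ℏ/2

The minimum frequency uncertainty is:
Δf = ℏ/(2hτ) = 1/(4πτ)
Δf = 1/(4π × 8.202e-06 s)
Δf = 9.702e+03 Hz = 9.702 kHz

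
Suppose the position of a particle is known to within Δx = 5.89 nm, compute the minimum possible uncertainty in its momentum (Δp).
8.952 × 10^-27 kg·m/s

Using the Heisenberg uncertainty principle:
ΔxΔp ≥ ℏ/2

The minimum uncertainty in momentum is:
Δp_min = ℏ/(2Δx)
Δp_min = (1.055e-34 J·s) / (2 × 5.890e-09 m)
Δp_min = 8.952e-27 kg·m/s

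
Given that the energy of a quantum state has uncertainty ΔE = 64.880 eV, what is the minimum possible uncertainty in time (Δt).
5.073 as

Using the energy-time uncertainty principle:
ΔEΔt ≥ ℏ/2

The minimum uncertainty in time is:
Δt_min = ℏ/(2ΔE)
Δt_min = (1.055e-34 J·s) / (2 × 1.039e-17 J)
Δt_min = 5.073e-18 s = 5.073 as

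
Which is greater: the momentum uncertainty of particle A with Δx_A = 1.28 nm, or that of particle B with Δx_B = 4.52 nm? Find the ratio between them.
Particle A has the larger minimum momentum uncertainty, by a factor of 3.53.

For each particle, the minimum momentum uncertainty is Δp_min = ℏ/(2Δx):

Particle A: Δp_A = ℏ/(2×1.280e-09 m) = 4.119e-26 kg·m/s
Particle B: Δp_B = ℏ/(2×4.520e-09 m) = 1.167e-26 kg·m/s

Ratio: Δp_A/Δp_B = 3.53

Since Δp_min ∝ 1/Δx, the particle with smaller position uncertainty (A) has larger momentum uncertainty.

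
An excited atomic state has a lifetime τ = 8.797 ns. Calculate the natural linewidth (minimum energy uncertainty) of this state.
37.411 neV

Using the energy-time uncertainty principle:
ΔEΔt ≥ ℏ/2

The lifetime τ represents the time uncertainty Δt.
The natural linewidth (minimum energy uncertainty) is:

ΔE = ℏ/(2τ)
ΔE = (1.055e-34 J·s) / (2 × 8.797e-09 s)
ΔE = 5.994e-27 J = 37.411 neV

This natural linewidth limits the precision of spectroscopic measurements.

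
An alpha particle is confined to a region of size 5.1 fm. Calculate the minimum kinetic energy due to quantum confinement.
50.204 keV

Using the uncertainty principle:

1. Position uncertainty: Δx ≈ 5.100e-15 m
2. Minimum momentum uncertainty: Δp = ℏ/(2Δx) = 1.034e-20 kg·m/s
3. Minimum kinetic energy:
   KE = (Δp)²/(2m) = (1.034e-20)²/(2 × 6.645e-27 kg)
   KE = 8.044e-15 J = 50.204 keV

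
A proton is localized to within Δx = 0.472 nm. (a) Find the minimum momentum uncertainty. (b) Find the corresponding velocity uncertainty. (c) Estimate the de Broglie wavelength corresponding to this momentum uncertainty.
(a) Δp_min = 1.117 × 10^-25 kg·m/s
(b) Δv_min = 66.789 m/s
(c) λ_dB = 5.931 nm

Step-by-step:

(a) From the uncertainty principle:
Δp_min = ℏ/(2Δx) = (1.055e-34 J·s)/(2 × 4.720e-10 m) = 1.117e-25 kg·m/s

(b) The velocity uncertainty:
Δv = Δp/m = (1.117e-25 kg·m/s)/(1.673e-27 kg) = 6.679e+01 m/s = 66.789 m/s

(c) The de Broglie wavelength for this momentum:
λ = h/p = (6.626e-34 J·s)/(1.117e-25 kg·m/s) = 5.931e-09 m = 5.931 nm

Note: The de Broglie wavelength is comparable to the localization size, as expected from wave-particle duality.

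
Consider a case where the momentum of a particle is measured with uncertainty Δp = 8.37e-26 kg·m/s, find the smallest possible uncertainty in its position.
629.971 pm

Using the Heisenberg uncertainty principle:
ΔxΔp ≥ ℏ/2

The minimum uncertainty in position is:
Δx_min = ℏ/(2Δp)
Δx_min = (1.055e-34 J·s) / (2 × 8.370e-26 kg·m/s)
Δx_min = 6.300e-10 m = 629.971 pm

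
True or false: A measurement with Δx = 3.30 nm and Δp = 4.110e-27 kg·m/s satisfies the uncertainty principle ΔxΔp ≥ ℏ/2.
No, it violates the uncertainty principle (impossible measurement).

Calculate the product ΔxΔp:
ΔxΔp = (3.300e-09 m) × (4.110e-27 kg·m/s)
ΔxΔp = 1.356e-35 J·s

Compare to the minimum allowed value ℏ/2:
ℏ/2 = 5.273e-35 J·s

Since ΔxΔp = 1.356e-35 J·s < 5.273e-35 J·s = ℏ/2,
the measurement violates the uncertainty principle.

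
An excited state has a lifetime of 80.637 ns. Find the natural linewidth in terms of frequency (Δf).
986.861 kHz

Using the energy-time uncertainty principle and E = hf:
ΔEΔt ≥ ℏ/2
hΔf·Δt ≥ ℏ/2

The minimum frequency uncertainty is:
Δf = ℏ/(2hτ) = 1/(4πτ)
Δf = 1/(4π × 8.064e-08 s)
Δf = 9.869e+05 Hz = 986.861 kHz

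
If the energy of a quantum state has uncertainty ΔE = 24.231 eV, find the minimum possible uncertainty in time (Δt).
13.582 as

Using the energy-time uncertainty principle:
ΔEΔt ≥ ℏ/2

The minimum uncertainty in time is:
Δt_min = ℏ/(2ΔE)
Δt_min = (1.055e-34 J·s) / (2 × 3.882e-18 J)
Δt_min = 1.358e-17 s = 13.582 as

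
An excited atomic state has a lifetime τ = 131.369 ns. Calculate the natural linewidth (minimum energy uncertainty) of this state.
2.505 neV

Using the energy-time uncertainty principle:
ΔEΔt ≥ ℏ/2

The lifetime τ represents the time uncertainty Δt.
The natural linewidth (minimum energy uncertainty) is:

ΔE = ℏ/(2τ)
ΔE = (1.055e-34 J·s) / (2 × 1.314e-07 s)
ΔE = 4.014e-28 J = 2.505 neV

This natural linewidth limits the precision of spectroscopic measurements.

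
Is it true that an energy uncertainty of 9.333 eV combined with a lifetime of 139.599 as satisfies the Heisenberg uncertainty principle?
Yes, it satisfies the uncertainty relation.

Calculate the product ΔEΔt:
ΔE = 9.333 eV = 1.495e-18 J
ΔEΔt = (1.495e-18 J) × (1.396e-16 s)
ΔEΔt = 2.087e-34 J·s

Compare to the minimum allowed value ℏ/2:
ℏ/2 = 5.273e-35 J·s

Since ΔEΔt = 2.087e-34 J·s ≥ 5.273e-35 J·s = ℏ/2,
this satisfies the uncertainty relation.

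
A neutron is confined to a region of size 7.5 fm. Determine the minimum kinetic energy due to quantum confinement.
92.094 keV

Using the uncertainty principle:

1. Position uncertainty: Δx ≈ 7.500e-15 m
2. Minimum momentum uncertainty: Δp = ℏ/(2Δx) = 7.030e-21 kg·m/s
3. Minimum kinetic energy:
   KE = (Δp)²/(2m) = (7.030e-21)²/(2 × 1.675e-27 kg)
   KE = 1.476e-14 J = 92.094 keV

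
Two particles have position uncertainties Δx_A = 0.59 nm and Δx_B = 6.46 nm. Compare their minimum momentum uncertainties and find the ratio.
Particle A has the larger minimum momentum uncertainty, by a factor of 10.95.

For each particle, the minimum momentum uncertainty is Δp_min = ℏ/(2Δx):

Particle A: Δp_A = ℏ/(2×5.900e-10 m) = 8.937e-26 kg·m/s
Particle B: Δp_B = ℏ/(2×6.460e-09 m) = 8.162e-27 kg·m/s

Ratio: Δp_A/Δp_B = 10.95

Since Δp_min ∝ 1/Δx, the particle with smaller position uncertainty (A) has larger momentum uncertainty.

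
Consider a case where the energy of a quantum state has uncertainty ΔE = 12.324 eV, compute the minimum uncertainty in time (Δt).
26.704 as

Using the energy-time uncertainty principle:
ΔEΔt ≥ ℏ/2

The minimum uncertainty in time is:
Δt_min = ℏ/(2ΔE)
Δt_min = (1.055e-34 J·s) / (2 × 1.975e-18 J)
Δt_min = 2.670e-17 s = 26.704 as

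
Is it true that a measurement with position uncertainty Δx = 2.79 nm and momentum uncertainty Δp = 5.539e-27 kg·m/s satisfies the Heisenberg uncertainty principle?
No, it violates the uncertainty principle (impossible measurement).

Calculate the product ΔxΔp:
ΔxΔp = (2.790e-09 m) × (5.539e-27 kg·m/s)
ΔxΔp = 1.545e-35 J·s

Compare to the minimum allowed value ℏ/2:
ℏ/2 = 5.273e-35 J·s

Since ΔxΔp = 1.545e-35 J·s < 5.273e-35 J·s = ℏ/2,
the measurement violates the uncertainty principle.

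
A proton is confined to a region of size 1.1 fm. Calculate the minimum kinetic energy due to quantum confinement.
4.287 MeV

Using the uncertainty principle:

1. Position uncertainty: Δx ≈ 1.100e-15 m
2. Minimum momentum uncertainty: Δp = ℏ/(2Δx) = 4.794e-20 kg·m/s
3. Minimum kinetic energy:
   KE = (Δp)²/(2m) = (4.794e-20)²/(2 × 1.673e-27 kg)
   KE = 6.869e-13 J = 4.287 MeV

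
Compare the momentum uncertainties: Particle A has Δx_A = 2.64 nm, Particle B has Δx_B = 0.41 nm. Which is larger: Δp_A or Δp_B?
Particle B has the larger minimum momentum uncertainty, by a factor of 6.44.

For each particle, the minimum momentum uncertainty is Δp_min = ℏ/(2Δx):

Particle A: Δp_A = ℏ/(2×2.640e-09 m) = 1.997e-26 kg·m/s
Particle B: Δp_B = ℏ/(2×4.100e-10 m) = 1.286e-25 kg·m/s

Ratio: Δp_B/Δp_A = 6.44

Since Δp_min ∝ 1/Δx, the particle with smaller position uncertainty (B) has larger momentum uncertainty.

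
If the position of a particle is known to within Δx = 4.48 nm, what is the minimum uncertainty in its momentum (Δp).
1.177 × 10^-26 kg·m/s

Using the Heisenberg uncertainty principle:
ΔxΔp ≥ ℏ/2

The minimum uncertainty in momentum is:
Δp_min = ℏ/(2Δx)
Δp_min = (1.055e-34 J·s) / (2 × 4.480e-09 m)
Δp_min = 1.177e-26 kg·m/s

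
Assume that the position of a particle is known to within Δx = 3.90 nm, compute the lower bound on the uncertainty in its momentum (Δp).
1.352 × 10^-26 kg·m/s

Using the Heisenberg uncertainty principle:
ΔxΔp ≥ ℏ/2

The minimum uncertainty in momentum is:
Δp_min = ℏ/(2Δx)
Δp_min = (1.055e-34 J·s) / (2 × 3.900e-09 m)
Δp_min = 1.352e-26 kg·m/s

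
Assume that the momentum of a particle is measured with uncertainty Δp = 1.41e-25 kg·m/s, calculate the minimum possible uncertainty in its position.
373.962 pm

Using the Heisenberg uncertainty principle:
ΔxΔp ≥ ℏ/2

The minimum uncertainty in position is:
Δx_min = ℏ/(2Δp)
Δx_min = (1.055e-34 J·s) / (2 × 1.410e-25 kg·m/s)
Δx_min = 3.740e-10 m = 373.962 pm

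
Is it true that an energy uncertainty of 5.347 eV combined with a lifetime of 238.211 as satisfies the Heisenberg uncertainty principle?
Yes, it satisfies the uncertainty relation.

Calculate the product ΔEΔt:
ΔE = 5.347 eV = 8.567e-19 J
ΔEΔt = (8.567e-19 J) × (2.382e-16 s)
ΔEΔt = 2.041e-34 J·s

Compare to the minimum allowed value ℏ/2:
ℏ/2 = 5.273e-35 J·s

Since ΔEΔt = 2.041e-34 J·s ≥ 5.273e-35 J·s = ℏ/2,
this satisfies the uncertainty relation.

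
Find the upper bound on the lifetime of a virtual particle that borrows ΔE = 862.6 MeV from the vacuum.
3.815 × 10^-25 s

Using the energy-time uncertainty principle:
ΔEΔt ≥ ℏ/2

For a virtual particle borrowing energy ΔE, the maximum lifetime is:
Δt_max = ℏ/(2ΔE)

Converting energy:
ΔE = 862.6 MeV = 1.382e-10 J

Δt_max = (1.055e-34 J·s) / (2 × 1.382e-10 J)
Δt_max = 3.815e-25 s = 3.815 × 10^-25 s

Virtual particles with higher borrowed energy exist for shorter times.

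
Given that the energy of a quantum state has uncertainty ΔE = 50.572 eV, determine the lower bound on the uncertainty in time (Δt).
6.508 as

Using the energy-time uncertainty principle:
ΔEΔt ≥ ℏ/2

The minimum uncertainty in time is:
Δt_min = ℏ/(2ΔE)
Δt_min = (1.055e-34 J·s) / (2 × 8.103e-18 J)
Δt_min = 6.508e-18 s = 6.508 as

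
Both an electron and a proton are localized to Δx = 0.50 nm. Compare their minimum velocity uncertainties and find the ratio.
The electron has the larger minimum velocity uncertainty, by a ratio of 1836.2.

For both particles, Δp_min = ℏ/(2Δx) = 1.055e-25 kg·m/s (same for both).

The velocity uncertainty is Δv = Δp/m:
- electron: Δv = 1.055e-25 / 9.109e-31 = 1.158e+05 m/s = 115.768 km/s
- proton: Δv = 1.055e-25 / 1.673e-27 = 6.305e+01 m/s = 63.049 m/s

Ratio: 1.158e+05 / 6.305e+01 = 1836.2

The lighter particle has larger velocity uncertainty because Δv ∝ 1/m.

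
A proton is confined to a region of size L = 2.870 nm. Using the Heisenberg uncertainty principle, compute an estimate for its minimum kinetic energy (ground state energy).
629.782 neV

Using the uncertainty principle to estimate ground state energy:

1. The position uncertainty is approximately the confinement size:
   Δx ≈ L = 2.870e-09 m

2. From ΔxΔp ≥ ℏ/2, the minimum momentum uncertainty is:
   Δp ≈ ℏ/(2L) = 1.837e-26 kg·m/s

3. The kinetic energy is approximately:
   KE ≈ (Δp)²/(2m) = (1.837e-26)²/(2 × 1.673e-27 kg)
   KE ≈ 1.009e-25 J = 629.782 neV

This is an order-of-magnitude estimate of the ground state energy.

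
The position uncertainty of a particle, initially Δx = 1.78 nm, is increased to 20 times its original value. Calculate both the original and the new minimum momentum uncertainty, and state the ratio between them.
Original Δp_min = 2.962 × 10^-26 kg·m/s; new Δp'_min = 1.481 × 10^-27 kg·m/s; ratio Δp'_min/Δp_min = 1/20.

From the uncertainty principle ΔxΔp ≥ ℏ/2, the minimum momentum uncertainty is Δp_min = ℏ/(2Δx).

Original (Δx = 1.78 nm = 1.780e-09 m):
Δp_min = (1.055e-34 J·s)/(2 × 1.780e-09 m) = 2.962e-26 kg·m/s

When Δx → 20Δx:
Δp'_min = ℏ/(2 × 20Δx) = (1/20) × ℏ/(2Δx) = (1/20) × Δp_min
Δp'_min = 1/20 × 2.962e-26 kg·m/s = 1.481e-27 kg·m/s

Since Δp_min ∝ 1/Δx, when Δx is increased to 20 times its original value, Δp_min decreases to 1/20 of its original value.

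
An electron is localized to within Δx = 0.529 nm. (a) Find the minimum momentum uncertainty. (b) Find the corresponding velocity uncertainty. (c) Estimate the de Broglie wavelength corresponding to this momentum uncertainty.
(a) Δp_min = 9.968 × 10^-26 kg·m/s
(b) Δv_min = 109.421 km/s
(c) λ_dB = 6.648 nm

Step-by-step:

(a) From the uncertainty principle:
Δp_min = ℏ/(2Δx) = (1.055e-34 J·s)/(2 × 5.290e-10 m) = 9.968e-26 kg·m/s

(b) The velocity uncertainty:
Δv = Δp/m = (9.968e-26 kg·m/s)/(9.109e-31 kg) = 1.094e+05 m/s = 109.421 km/s

(c) The de Broglie wavelength for this momentum:
λ = h/p = (6.626e-34 J·s)/(9.968e-26 kg·m/s) = 6.648e-09 m = 6.648 nm

Note: The de Broglie wavelength is comparable to the localization size, as expected from wave-particle duality.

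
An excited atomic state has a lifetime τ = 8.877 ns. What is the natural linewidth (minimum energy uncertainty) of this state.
37.074 neV

Using the energy-time uncertainty principle:
ΔEΔt ≥ ℏ/2

The lifetime τ represents the time uncertainty Δt.
The natural linewidth (minimum energy uncertainty) is:

ΔE = ℏ/(2τ)
ΔE = (1.055e-34 J·s) / (2 × 8.877e-09 s)
ΔE = 5.940e-27 J = 37.074 neV

This natural linewidth limits the precision of spectroscopic measurements.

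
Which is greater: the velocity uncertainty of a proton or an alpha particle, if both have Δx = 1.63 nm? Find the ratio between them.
The proton has the larger minimum velocity uncertainty, by a ratio of 4.0.

For both particles, Δp_min = ℏ/(2Δx) = 3.235e-26 kg·m/s (same for both).

The velocity uncertainty is Δv = Δp/m:
- proton: Δv = 3.235e-26 / 1.673e-27 = 1.934e+01 m/s = 19.340 m/s
- alpha particle: Δv = 3.235e-26 / 6.645e-27 = 4.868e+00 m/s = 4.868 m/s

Ratio: 1.934e+01 / 4.868e+00 = 4.0

The lighter particle has larger velocity uncertainty because Δv ∝ 1/m.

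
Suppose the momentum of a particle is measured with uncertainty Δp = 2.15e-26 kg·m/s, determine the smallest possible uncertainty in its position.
2.452 nm

Using the Heisenberg uncertainty principle:
ΔxΔp ≥ ℏ/2

The minimum uncertainty in position is:
Δx_min = ℏ/(2Δp)
Δx_min = (1.055e-34 J·s) / (2 × 2.150e-26 kg·m/s)
Δx_min = 2.452e-09 m = 2.452 nm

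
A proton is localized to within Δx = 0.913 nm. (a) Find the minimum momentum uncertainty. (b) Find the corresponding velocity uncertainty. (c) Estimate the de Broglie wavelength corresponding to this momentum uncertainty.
(a) Δp_min = 5.775 × 10^-26 kg·m/s
(b) Δv_min = 34.528 m/s
(c) λ_dB = 11.473 nm

Step-by-step:

(a) From the uncertainty principle:
Δp_min = ℏ/(2Δx) = (1.055e-34 J·s)/(2 × 9.130e-10 m) = 5.775e-26 kg·m/s

(b) The velocity uncertainty:
Δv = Δp/m = (5.775e-26 kg·m/s)/(1.673e-27 kg) = 3.453e+01 m/s = 34.528 m/s

(c) The de Broglie wavelength for this momentum:
λ = h/p = (6.626e-34 J·s)/(5.775e-26 kg·m/s) = 1.147e-08 m = 11.473 nm

Note: The de Broglie wavelength is comparable to the localization size, as expected from wave-particle duality.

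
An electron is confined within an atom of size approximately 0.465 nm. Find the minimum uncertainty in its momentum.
1.134 × 10^-25 kg·m/s

Using the Heisenberg uncertainty principle:
ΔxΔp ≥ ℏ/2

With Δx ≈ L = 4.650e-10 m (the confinement size):
Δp_min = ℏ/(2Δx)
Δp_min = (1.055e-34 J·s) / (2 × 4.650e-10 m)
Δp_min = 1.134e-25 kg·m/s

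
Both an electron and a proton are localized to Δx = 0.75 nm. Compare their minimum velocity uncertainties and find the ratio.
The electron has the larger minimum velocity uncertainty, by a ratio of 1836.2.

For both particles, Δp_min = ℏ/(2Δx) = 7.030e-26 kg·m/s (same for both).

The velocity uncertainty is Δv = Δp/m:
- electron: Δv = 7.030e-26 / 9.109e-31 = 7.718e+04 m/s = 77.178 km/s
- proton: Δv = 7.030e-26 / 1.673e-27 = 4.203e+01 m/s = 42.033 m/s

Ratio: 7.718e+04 / 4.203e+01 = 1836.2

The lighter particle has larger velocity uncertainty because Δv ∝ 1/m.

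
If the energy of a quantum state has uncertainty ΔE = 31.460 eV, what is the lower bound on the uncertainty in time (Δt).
10.461 as

Using the energy-time uncertainty principle:
ΔEΔt ≥ ℏ/2

The minimum uncertainty in time is:
Δt_min = ℏ/(2ΔE)
Δt_min = (1.055e-34 J·s) / (2 × 5.040e-18 J)
Δt_min = 1.046e-17 s = 10.461 as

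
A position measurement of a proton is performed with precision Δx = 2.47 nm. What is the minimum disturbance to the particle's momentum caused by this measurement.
2.135 × 10^-26 kg·m/s

The uncertainty principle implies that measuring position disturbs momentum:
ΔxΔp ≥ ℏ/2

When we measure position with precision Δx, we necessarily introduce a momentum uncertainty:
Δp ≥ ℏ/(2Δx)
Δp_min = (1.055e-34 J·s) / (2 × 2.470e-09 m)
Δp_min = 2.135e-26 kg·m/s

The more precisely we measure position, the greater the momentum disturbance.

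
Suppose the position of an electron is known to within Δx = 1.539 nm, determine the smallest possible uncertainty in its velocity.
37.611 km/s

Using the Heisenberg uncertainty principle and Δp = mΔv:
ΔxΔp ≥ ℏ/2
Δx(mΔv) ≥ ℏ/2

The minimum uncertainty in velocity is:
Δv_min = ℏ/(2mΔx)
Δv_min = (1.055e-34 J·s) / (2 × 9.109e-31 kg × 1.539e-09 m)
Δv_min = 3.761e+04 m/s = 37.611 km/s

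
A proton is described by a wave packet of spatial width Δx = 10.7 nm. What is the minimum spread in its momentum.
4.928 × 10^-27 kg·m/s

For a wave packet, the spatial width Δx and momentum spread Δp are related by the uncertainty principle:
ΔxΔp ≥ ℏ/2

The minimum momentum spread is:
Δp_min = ℏ/(2Δx)
Δp_min = (1.055e-34 J·s) / (2 × 1.070e-08 m)
Δp_min = 4.928e-27 kg·m/s

A wave packet cannot have both a well-defined position and well-defined momentum.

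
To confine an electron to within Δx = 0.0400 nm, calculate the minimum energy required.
5.953 eV

Localizing a particle requires giving it sufficient momentum uncertainty:

1. From uncertainty principle: Δp ≥ ℏ/(2Δx)
   Δp_min = (1.055e-34 J·s) / (2 × 4.000e-11 m)
   Δp_min = 1.318e-24 kg·m/s

2. This momentum uncertainty corresponds to kinetic energy:
   KE ≈ (Δp)²/(2m) = (1.318e-24)²/(2 × 9.109e-31 kg)
   KE = 9.538e-19 J = 5.953 eV

Tighter localization requires more energy.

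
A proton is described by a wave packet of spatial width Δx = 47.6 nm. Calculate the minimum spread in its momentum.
1.108 × 10^-27 kg·m/s

For a wave packet, the spatial width Δx and momentum spread Δp are related by the uncertainty principle:
ΔxΔp ≥ ℏ/2

The minimum momentum spread is:
Δp_min = ℏ/(2Δx)
Δp_min = (1.055e-34 J·s) / (2 × 4.760e-08 m)
Δp_min = 1.108e-27 kg·m/s

A wave packet cannot have both a well-defined position and well-defined momentum.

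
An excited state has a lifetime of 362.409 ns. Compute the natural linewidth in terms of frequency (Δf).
219.579 kHz

Using the energy-time uncertainty principle and E = hf:
ΔEΔt ≥ ℏ/2
hΔf·Δt ≥ ℏ/2

The minimum frequency uncertainty is:
Δf = ℏ/(2hτ) = 1/(4πτ)
Δf = 1/(4π × 3.624e-07 s)
Δf = 2.196e+05 Hz = 219.579 kHz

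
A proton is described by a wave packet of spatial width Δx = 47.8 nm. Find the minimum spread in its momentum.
1.103 × 10^-27 kg·m/s

For a wave packet, the spatial width Δx and momentum spread Δp are related by the uncertainty principle:
ΔxΔp ≥ ℏ/2

The minimum momentum spread is:
Δp_min = ℏ/(2Δx)
Δp_min = (1.055e-34 J·s) / (2 × 4.780e-08 m)
Δp_min = 1.103e-27 kg·m/s

A wave packet cannot have both a well-defined position and well-defined momentum.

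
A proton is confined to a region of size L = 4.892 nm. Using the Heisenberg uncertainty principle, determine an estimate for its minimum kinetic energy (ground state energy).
216.761 neV

Using the uncertainty principle to estimate ground state energy:

1. The position uncertainty is approximately the confinement size:
   Δx ≈ L = 4.892e-09 m

2. From ΔxΔp ≥ ℏ/2, the minimum momentum uncertainty is:
   Δp ≈ ℏ/(2L) = 1.078e-26 kg·m/s

3. The kinetic energy is approximately:
   KE ≈ (Δp)²/(2m) = (1.078e-26)²/(2 × 1.673e-27 kg)
   KE ≈ 3.473e-26 J = 216.761 neV

This is an order-of-magnitude estimate of the ground state energy.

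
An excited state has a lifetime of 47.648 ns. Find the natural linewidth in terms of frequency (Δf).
1.670 MHz

Using the energy-time uncertainty principle and E = hf:
ΔEΔt ≥ ℏ/2
hΔf·Δt ≥ ℏ/2

The minimum frequency uncertainty is:
Δf = ℏ/(2hτ) = 1/(4πτ)
Δf = 1/(4π × 4.765e-08 s)
Δf = 1.670e+06 Hz = 1.670 MHz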